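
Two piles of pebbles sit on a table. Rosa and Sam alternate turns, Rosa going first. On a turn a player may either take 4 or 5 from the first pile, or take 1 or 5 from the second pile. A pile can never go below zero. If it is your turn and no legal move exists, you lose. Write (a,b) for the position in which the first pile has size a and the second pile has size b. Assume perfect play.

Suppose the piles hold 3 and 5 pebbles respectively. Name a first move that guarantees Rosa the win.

Build the W/L table. Terminal = L. A non-terminal position is W if it has a move to some L; otherwise it is L.
No move ever increases a pile, so every position that can arise here has a ≤ 3 and b ≤ 5; it is enough to label the cells with 0 ≤ a ≤ 3 and 0 ≤ b ≤ 5.
Every move lowers a or b (never raises either), so fill the grid row by row in increasing a, and left to right within a row: each cell's successors are then already labelled.
      b=0  b=1  b=2  b=3  b=4  b=5
a=0:    L    W    L    W    L    W
a=1:    L    W    L    W    L    W
a=2:    L    W    L    W    L    W
a=3:    L    W    L    W    L    W
Cells with no legal move (terminal, hence L): (0,0), (1,0), (2,0), (3,0).
The remaining L cells, each justified by listing all of its moves:
(0,2): only reaches (0,1)(W), which is W → L
(0,4): only reaches (0,3)(W), which is W → L
(1,2): only reaches (1,1)(W), which is W → L
(1,4): only reaches (1,3)(W), which is W → L
(2,2): only reaches (2,1)(W), which is W → L
(2,4): only reaches (2,3)(W), which is W → L
(3,2): only reaches (3,1)(W), which is W → L
(3,4): only reaches (3,3)(W), which is W → L
Every other cell has at least one move into one of the L cells above, so it is W.
From (3,5), the L positions reachable in one move are: (3,4), (3,0). Any move reaching one of these is winning.

Move to (3,4).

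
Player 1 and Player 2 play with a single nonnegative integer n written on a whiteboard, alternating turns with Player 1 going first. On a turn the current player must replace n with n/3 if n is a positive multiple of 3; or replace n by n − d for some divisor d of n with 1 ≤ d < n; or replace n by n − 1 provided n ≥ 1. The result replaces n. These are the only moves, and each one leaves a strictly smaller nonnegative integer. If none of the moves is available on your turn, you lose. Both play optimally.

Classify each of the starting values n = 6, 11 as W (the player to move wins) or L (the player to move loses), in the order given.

6: W, 11: L

Work bottom-up. With no move the player to move loses. Otherwise the position is W if at least one move leads to an L position for the opponent, and L if every move leads to a W.
n=0: no move → L
n=1: can move to 0, which is L ⇒ W
n=2: the only move is to 1(W), a W ⇒ L
n=3: can move to 2, which is L ⇒ W
n=4: can move to 2, which is L ⇒ W
n=5: the only move is to 4(W), a W ⇒ L
n=6: can move to 2, which is L ⇒ W
n=7: the only move is to 6(W), a W ⇒ L
n=8: can move to 7, which is L ⇒ W
n=9: moves to 3(W), 6(W), 8(W); every one is W ⇒ L
n=10: can move to 5, which is L ⇒ W
n=11: the only move is to 10(W), a W ⇒ L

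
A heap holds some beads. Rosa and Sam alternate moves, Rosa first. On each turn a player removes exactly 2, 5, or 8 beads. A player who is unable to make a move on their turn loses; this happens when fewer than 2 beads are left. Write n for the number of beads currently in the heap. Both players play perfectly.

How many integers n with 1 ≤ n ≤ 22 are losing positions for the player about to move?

Work bottom-up. With no move the player to move loses. Otherwise the position is W if at least one move leads to an L position for the opponent, and L if every move leads to a W.
n=0: no move → L
n=1: no move → L
n=2: W (go to 0, an L position)
n=3: W (go to 1, an L position)
n=4: L (sole option 2(W) is W)
n=5: W (go to 0, an L position)
n=6: W (go to 4, an L position)
n=7: L (options 5(W), 2(W) are all W)
n=8: W (go to 0, an L position)
n=9: W (go to 7, an L position)
n=10: L (options 8(W), 5(W), 2(W) are all W)
n=11: L (options 9(W), 6(W), 3(W) are all W)
n=12: W (go to 10, an L position)
n=13: W (go to 11, an L position)
n=14: L (options 12(W), 9(W), 6(W) are all W)
n=15: W (go to 10, an L position)
n=16: W (go to 14, an L position)
n=17: L (options 15(W), 12(W), 9(W) are all W)
n=18: W (go to 10, an L position)
n=19: W (go to 17, an L position)
n=20: L (options 18(W), 15(W), 12(W) are all W)
n=21: L (options 19(W), 16(W), 13(W) are all W)
n=22: W (go to 20, an L position)
L entries with 1 ≤ n ≤ 22 (n=0 is outside the asked range and is not counted): n = 1, 4, 7, 10, 11, 14, 17, 20, 21; that makes 9.

9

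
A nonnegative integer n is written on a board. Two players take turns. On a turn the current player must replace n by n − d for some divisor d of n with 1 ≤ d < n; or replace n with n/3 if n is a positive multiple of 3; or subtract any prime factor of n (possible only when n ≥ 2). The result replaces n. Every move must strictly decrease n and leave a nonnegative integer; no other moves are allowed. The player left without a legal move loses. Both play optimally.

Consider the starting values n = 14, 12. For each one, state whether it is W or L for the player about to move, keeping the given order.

Use the standard recursion: the mover loses at a terminal position; elsewhere, the mover wins exactly when some move hands the opponent an L position.
n=0: no move → L
n=1: no move → L
n=2: W (go to 0, an L position)
n=3: W (go to 0, an L position)
n=4: L (options 2(W), 3(W) are all W)
n=5: W (go to 0, an L position)
n=6: W (go to 4, an L position)
n=7: W (go to 0, an L position)
n=8: W (go to 4, an L position)
n=9: L (options 3(W), 6(W), 8(W) are all W)
n=10: W (go to 9, an L position)
n=11: W (go to 0, an L position)
n=12: W (go to 4, an L position)
n=13: W (go to 0, an L position)
n=14: L (options 7(W), 12(W), 13(W) are all W)

14: L, 12: W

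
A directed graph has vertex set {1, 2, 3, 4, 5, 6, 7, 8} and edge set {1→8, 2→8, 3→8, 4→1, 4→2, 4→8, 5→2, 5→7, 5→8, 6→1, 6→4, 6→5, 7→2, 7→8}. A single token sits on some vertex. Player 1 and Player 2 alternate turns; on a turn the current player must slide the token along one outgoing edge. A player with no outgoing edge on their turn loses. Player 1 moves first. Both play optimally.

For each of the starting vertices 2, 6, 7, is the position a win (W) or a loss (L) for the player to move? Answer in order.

2: W, 6: L, 7: W

Label each position W (a win for the player to move) or L (a loss). A position with no legal move is L; any other position is W exactly when some move reaches an L, and L when every move reaches a W.
Every edge goes from a vertex to one that appears earlier in the order 8, 1, 2, 4, 7, 5, 3, 6, so processing vertices in that order labels each vertex after all of its successors.
8: no outgoing edge → L
1: →8(L), so W
2: →8(L), so W
4: →8(L), so W
7: →8(L), so W
5: →8(L), so W
3: →8(L), so W
6: →5(W), 4(W), 1(W) — all W, so L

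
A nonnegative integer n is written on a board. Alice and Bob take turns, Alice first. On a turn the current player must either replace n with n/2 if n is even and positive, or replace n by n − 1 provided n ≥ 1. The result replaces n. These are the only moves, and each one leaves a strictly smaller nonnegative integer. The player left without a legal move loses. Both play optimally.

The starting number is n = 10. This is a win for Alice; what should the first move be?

Move to 5.

Use the standard recursion: the mover loses at a terminal position; elsewhere, the mover wins exactly when some move hands the opponent an L position.
n=0: no move → L
n=1: reaches L-position 0 → W
n=2: only reaches 1(W), which is W → L
n=3: reaches L-position 2 → W
n=4: reaches L-position 2 → W
n=5: only reaches 4(W), which is W → L
n=6: reaches L-position 5 → W
n=7: only reaches 6(W), which is W → L
n=8: reaches L-position 7 → W
n=9: only reaches 8(W), which is W → L
n=10: reaches L-position 5 → W
From 10, the L positions reachable in one move are: 5, 9. Any move reaching one of these is winning.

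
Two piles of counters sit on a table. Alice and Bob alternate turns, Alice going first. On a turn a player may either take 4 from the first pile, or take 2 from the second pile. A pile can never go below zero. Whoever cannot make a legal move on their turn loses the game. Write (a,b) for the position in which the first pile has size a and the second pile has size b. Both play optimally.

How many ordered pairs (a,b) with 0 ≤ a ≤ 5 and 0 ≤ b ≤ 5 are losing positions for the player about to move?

20

Compute win/loss labels from the base case upward. A position with no move is L. Any other position is W if it can reach an L in one move, else L.
Every move lowers a or b (never raises either), so fill the grid row by row in increasing a, and left to right within a row: each cell's successors are then already labelled.
      b=0  b=1  b=2  b=3  b=4  b=5
a=0:    L    L    W    W    L    L
a=1:    L    L    W    W    L    L
a=2:    L    L    W    W    L    L
a=3:    L    L    W    W    L    L
a=4:    W    W    L    L    W    W
a=5:    W    W    L    L    W    W
Cells with no legal move (terminal, hence L): (0,0), (0,1), (1,0), (1,1), (2,0), (2,1), (3,0), (3,1).
The remaining L cells, each justified by listing all of its moves:
(0,4): →(0,2)(W) only, which is W, so L
(0,5): →(0,3)(W) only, which is W, so L
(1,4): →(1,2)(W) only, which is W, so L
(1,5): →(1,3)(W) only, which is W, so L
(2,4): →(2,2)(W) only, which is W, so L
(2,5): →(2,3)(W) only, which is W, so L
(3,4): →(3,2)(W) only, which is W, so L
(3,5): →(3,3)(W) only, which is W, so L
(4,2): →(0,2)(W), (4,0)(W) — all W, so L
(4,3): →(0,3)(W), (4,1)(W) — all W, so L
(5,2): →(1,2)(W), (5,0)(W) — all W, so L
(5,3): →(1,3)(W), (5,1)(W) — all W, so L
Every other cell has at least one move into one of the L cells above, so it is W.
L cells per row: a=0: 4, a=1: 4, a=2: 4, a=3: 4, a=4: 2, a=5: 2; total 20.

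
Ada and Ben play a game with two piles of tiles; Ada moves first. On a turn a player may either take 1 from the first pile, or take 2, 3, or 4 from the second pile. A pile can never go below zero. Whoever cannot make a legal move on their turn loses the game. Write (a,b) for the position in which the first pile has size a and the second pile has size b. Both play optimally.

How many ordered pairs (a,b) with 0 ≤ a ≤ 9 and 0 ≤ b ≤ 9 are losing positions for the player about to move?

Build the W/L table. Terminal = L. A non-terminal position is W if it has a move to some L; otherwise it is L.
Every move lowers a or b (never raises either), so fill the grid row by row in increasing a, and left to right within a row: each cell's successors are then already labelled.
      b=0  b=1  b=2  b=3  b=4  b=5  b=6  b=7  b=8  b=9
a=0:    L    L    W    W    W    W    L    L    W    W
a=1:    W    W    L    L    W    W    W    W    L    L
a=2:    L    L    W    W    W    W    L    L    W    W
a=3:    W    W    L    L    W    W    W    W    L    L
a=4:    L    L    W    W    W    W    L    L    W    W
a=5:    W    W    L    L    W    W    W    W    L    L
a=6:    L    L    W    W    W    W    L    L    W    W
a=7:    W    W    L    L    W    W    W    W    L    L
a=8:    L    L    W    W    W    W    L    L    W    W
a=9:    W    W    L    L    W    W    W    W    L    L
Cells with no legal move (terminal, hence L): (0,0), (0,1).
The remaining L cells, each justified by listing all of its moves:
(0,6): moves to (0,4)(W), (0,3)(W), (0,2)(W); every one is W ⇒ L
(0,7): moves to (0,5)(W), (0,4)(W), (0,3)(W); every one is W ⇒ L
(1,2): moves to (0,2)(W), (1,0)(W); every one is W ⇒ L
(1,3): moves to (0,3)(W), (1,1)(W), (1,0)(W); every one is W ⇒ L
(1,8): moves to (0,8)(W), (1,6)(W), (1,5)(W), (1,4)(W); every one is W ⇒ L
(1,9): moves to (0,9)(W), (1,7)(W), (1,6)(W), (1,5)(W); every one is W ⇒ L
(2,0): the only move is to (1,0)(W), a W ⇒ L
(2,1): the only move is to (1,1)(W), a W ⇒ L
(2,6): moves to (1,6)(W), (2,4)(W), (2,3)(W), (2,2)(W); every one is W ⇒ L
(2,7): moves to (1,7)(W), (2,5)(W), (2,4)(W), (2,3)(W); every one is W ⇒ L
(3,2): moves to (2,2)(W), (3,0)(W); every one is W ⇒ L
(3,3): moves to (2,3)(W), (3,1)(W), (3,0)(W); every one is W ⇒ L
(3,8): moves to (2,8)(W), (3,6)(W), (3,5)(W), (3,4)(W); every one is W ⇒ L
(3,9): moves to (2,9)(W), (3,7)(W), (3,6)(W), (3,5)(W); every one is W ⇒ L
(4,0): the only move is to (3,0)(W), a W ⇒ L
(4,1): the only move is to (3,1)(W), a W ⇒ L
(4,6): moves to (3,6)(W), (4,4)(W), (4,3)(W), (4,2)(W); every one is W ⇒ L
(4,7): moves to (3,7)(W), (4,5)(W), (4,4)(W), (4,3)(W); every one is W ⇒ L
(5,2): moves to (4,2)(W), (5,0)(W); every one is W ⇒ L
(5,3): moves to (4,3)(W), (5,1)(W), (5,0)(W); every one is W ⇒ L
(5,8): moves to (4,8)(W), (5,6)(W), (5,5)(W), (5,4)(W); every one is W ⇒ L
(5,9): moves to (4,9)(W), (5,7)(W), (5,6)(W), (5,5)(W); every one is W ⇒ L
(6,0): the only move is to (5,0)(W), a W ⇒ L
(6,1): the only move is to (5,1)(W), a W ⇒ L
(6,6): moves to (5,6)(W), (6,4)(W), (6,3)(W), (6,2)(W); every one is W ⇒ L
(6,7): moves to (5,7)(W), (6,5)(W), (6,4)(W), (6,3)(W); every one is W ⇒ L
(7,2): moves to (6,2)(W), (7,0)(W); every one is W ⇒ L
(7,3): moves to (6,3)(W), (7,1)(W), (7,0)(W); every one is W ⇒ L
(7,8): moves to (6,8)(W), (7,6)(W), (7,5)(W), (7,4)(W); every one is W ⇒ L
(7,9): moves to (6,9)(W), (7,7)(W), (7,6)(W), (7,5)(W); every one is W ⇒ L
(8,0): the only move is to (7,0)(W), a W ⇒ L
(8,1): the only move is to (7,1)(W), a W ⇒ L
(8,6): moves to (7,6)(W), (8,4)(W), (8,3)(W), (8,2)(W); every one is W ⇒ L
(8,7): moves to (7,7)(W), (8,5)(W), (8,4)(W), (8,3)(W); every one is W ⇒ L
(9,2): moves to (8,2)(W), (9,0)(W); every one is W ⇒ L
(9,3): moves to (8,3)(W), (9,1)(W), (9,0)(W); every one is W ⇒ L
(9,8): moves to (8,8)(W), (9,6)(W), (9,5)(W), (9,4)(W); every one is W ⇒ L
(9,9): moves to (8,9)(W), (9,7)(W), (9,6)(W), (9,5)(W); every one is W ⇒ L
Every other cell has at least one move into one of the L cells above, so it is W.
L cells per row: a=0: 4, a=1: 4, a=2: 4, a=3: 4, a=4: 4, a=5: 4, a=6: 4, a=7: 4, a=8: 4, a=9: 4; total 40.

40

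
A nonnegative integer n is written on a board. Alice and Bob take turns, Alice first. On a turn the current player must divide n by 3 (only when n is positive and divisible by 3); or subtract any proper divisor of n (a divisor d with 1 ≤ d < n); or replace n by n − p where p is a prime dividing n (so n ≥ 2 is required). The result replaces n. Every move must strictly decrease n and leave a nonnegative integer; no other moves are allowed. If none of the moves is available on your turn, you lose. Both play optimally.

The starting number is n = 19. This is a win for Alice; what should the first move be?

Positions with no move are L. A position that does have a move is losing for the player to move precisely when every available move leads to a winning position for the opponent. Fill in the labels:
n=0: no move → L
n=1: no move → L
n=2: →0(L), so W
n=3: →0(L), so W
n=4: →2(W), 3(W) — all W, so L
n=5: →0(L), so W
n=6: →4(L), so W
n=7: →0(L), so W
n=8: →4(L), so W
n=9: →3(W), 6(W), 8(W) — all W, so L
n=10: →9(L), so W
n=11: →0(L), so W
n=12: →4(L), so W
n=13: →0(L), so W
n=14: →7(W), 12(W), 13(W) — all W, so L
n=15: →14(L), so W
n=16: →14(L), so W
n=17: →0(L), so W
n=18: →9(L), so W
n=19: →0(L), so W
From 19, the L positions reachable in one move are: 0.

Move to 0.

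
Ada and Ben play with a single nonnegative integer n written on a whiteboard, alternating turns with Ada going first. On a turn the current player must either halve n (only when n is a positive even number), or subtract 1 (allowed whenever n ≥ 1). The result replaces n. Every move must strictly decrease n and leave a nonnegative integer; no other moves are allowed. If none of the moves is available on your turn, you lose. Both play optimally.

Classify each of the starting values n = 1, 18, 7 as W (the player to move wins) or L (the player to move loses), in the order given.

Compute win/loss labels from the base case upward. A position with no move is L. Any other position is W if it can reach an L in one move, else L.
n=0: no move → L
n=1: →0(L), so W
n=2: →1(W) only, which is W, so L
n=3: →2(L), so W
n=4: →2(L), so W
n=5: →4(W) only, which is W, so L
n=6: →5(L), so W
n=7: →6(W) only, which is W, so L
n=8: →7(L), so W
n=9: →8(W) only, which is W, so L
n=10: →5(L), so W
n=11: →10(W) only, which is W, so L
n=12: →11(L), so W
n=13: →12(W) only, which is W, so L
n=14: →7(L), so W
n=15: →14(W) only, which is W, so L
n=16: →15(L), so W
n=17: →16(W) only, which is W, so L
n=18: →9(L), so W

1: W, 18: W, 7: L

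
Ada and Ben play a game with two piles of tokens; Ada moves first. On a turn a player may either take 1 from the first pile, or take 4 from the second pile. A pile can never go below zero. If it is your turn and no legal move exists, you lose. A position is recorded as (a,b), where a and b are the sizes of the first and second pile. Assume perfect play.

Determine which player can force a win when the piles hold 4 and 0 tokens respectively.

Compute win/loss labels from the base case upward. A position with no move is L. Any other position is W if it can reach an L in one move, else L.
No move ever increases a pile, so every position that can arise here has a ≤ 4 and b ≤ 0; it is enough to label the cells with 0 ≤ a ≤ 4 and 0 ≤ b ≤ 0.
Every move lowers a or b (never raises either), so fill the grid row by row in increasing a, and left to right within a row: each cell's successors are then already labelled.
      b=0
a=0:    L
a=1:    W
a=2:    L
a=3:    W
a=4:    L
Cells with no legal move (terminal, hence L): (0,0).
The remaining L cells, each justified by listing all of its moves:
(2,0): L (sole option (1,0)(W) is W)
(4,0): L (sole option (3,0)(W) is W)
Every other cell has at least one move into one of the L cells above, so it is W.
Every move from (4,0) reaches a W position, so the mover loses.

Ben wins.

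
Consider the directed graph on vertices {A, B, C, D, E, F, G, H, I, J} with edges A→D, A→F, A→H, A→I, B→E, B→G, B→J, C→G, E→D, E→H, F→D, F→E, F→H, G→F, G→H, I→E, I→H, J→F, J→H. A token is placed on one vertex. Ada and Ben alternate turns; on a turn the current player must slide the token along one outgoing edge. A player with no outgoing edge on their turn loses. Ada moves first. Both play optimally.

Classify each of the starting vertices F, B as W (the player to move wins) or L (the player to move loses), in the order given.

F: W, B: L

Work bottom-up. With no move the player to move loses. Otherwise the position is W if at least one move leads to an L position for the opponent, and L if every move leads to a W.
Every edge goes from a vertex to one that appears earlier in the order H, D, E, F, G, J, I, C, B, A, so processing vertices in that order labels each vertex after all of its successors.
H: no outgoing edge → L
D: no outgoing edge → L
E: reaches L-position D → W
F: reaches L-position D → W
G: reaches L-position H → W
J: reaches L-position H → W
I: reaches L-position H → W
C: only reaches G(W), which is W → L
B: only reaches J(W), G(W), E(W), all W → L
A: reaches L-position D → W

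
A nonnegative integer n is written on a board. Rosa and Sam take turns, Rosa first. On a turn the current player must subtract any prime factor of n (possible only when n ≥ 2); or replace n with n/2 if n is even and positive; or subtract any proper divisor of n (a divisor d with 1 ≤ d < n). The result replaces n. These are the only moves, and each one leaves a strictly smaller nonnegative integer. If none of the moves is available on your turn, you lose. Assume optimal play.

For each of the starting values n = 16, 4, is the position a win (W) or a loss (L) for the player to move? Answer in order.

16: W, 4: L

Use the standard recursion: the mover loses at a terminal position; elsewhere, the mover wins exactly when some move hands the opponent an L position.
n=0: no move → L
n=1: no move → L
n=2: can move to 0, which is L ⇒ W
n=3: can move to 0, which is L ⇒ W
n=4: moves to 2(W), 3(W); every one is W ⇒ L
n=5: can move to 0, which is L ⇒ W
n=6: can move to 4, which is L ⇒ W
n=7: can move to 0, which is L ⇒ W
n=8: can move to 4, which is L ⇒ W
n=9: moves to 6(W), 8(W); every one is W ⇒ L
n=10: can move to 9, which is L ⇒ W
n=11: can move to 0, which is L ⇒ W
n=12: can move to 9, which is L ⇒ W
n=13: can move to 0, which is L ⇒ W
n=14: moves to 7(W), 12(W), 13(W); every one is W ⇒ L
n=15: can move to 14, which is L ⇒ W
n=16: can move to 14, which is L ⇒ W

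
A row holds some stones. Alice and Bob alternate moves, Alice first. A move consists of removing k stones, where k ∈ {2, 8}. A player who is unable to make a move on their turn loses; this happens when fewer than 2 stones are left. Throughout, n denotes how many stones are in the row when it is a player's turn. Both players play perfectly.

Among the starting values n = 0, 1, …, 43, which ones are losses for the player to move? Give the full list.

0, 1, 4, 5, 10, 11, 14, 15, 20, 21, 24, 25, 30, 31, 34, 35, 40, 41

Compute win/loss labels from the base case upward. A position with no move is L. Any other position is W if it can reach an L in one move, else L.
n=0: no move → L
n=1: no move → L
n=2: →0(L), so W
n=3: →1(L), so W
n=4: →2(W) only, which is W, so L
n=5: →3(W) only, which is W, so L
n=6: →4(L), so W
n=7: →5(L), so W
n=8: →0(L), so W
n=9: →1(L), so W
n=10: →8(W), 2(W) — all W, so L
n=11: →9(W), 3(W) — all W, so L
n=12: →10(L), so W
n=13: →11(L), so W
n=14: →12(W), 6(W) — all W, so L
n=15: →13(W), 7(W) — all W, so L
n=16: →14(L), so W
n=17: →15(L), so W
n=18: →10(L), so W
n=19: →11(L), so W
n=20: →18(W), 12(W) — all W, so L
n=21: →19(W), 13(W) — all W, so L
n=22: →20(L), so W
n=23: →21(L), so W
n=24: →22(W), 16(W) — all W, so L
n=25: →23(W), 17(W) — all W, so L
n=26: →24(L), so W
n=27: →25(L), so W
n=28: →20(L), so W
n=29: →21(L), so W
n=30: →28(W), 22(W) — all W, so L
n=31: →29(W), 23(W) — all W, so L
n=32: →30(L), so W
n=33: →31(L), so W
n=34: →32(W), 26(W) — all W, so L
n=35: →33(W), 27(W) — all W, so L
n=36: →34(L), so W
n=37: →35(L), so W
n=38: →30(L), so W
n=39: →31(L), so W
n=40: →38(W), 32(W) — all W, so L
n=41: →39(W), 33(W) — all W, so L
n=42: →40(L), so W
n=43: →41(L), so W
Reading off the rows marked L gives the requested list; there are 18 such values of n.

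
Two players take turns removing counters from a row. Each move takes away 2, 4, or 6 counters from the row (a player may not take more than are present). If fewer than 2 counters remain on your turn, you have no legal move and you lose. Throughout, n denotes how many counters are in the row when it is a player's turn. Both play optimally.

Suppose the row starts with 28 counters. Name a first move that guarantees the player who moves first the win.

Work bottom-up. With no move the player to move loses. Otherwise the position is W if at least one move leads to an L position for the opponent, and L if every move leads to a W.
n=0: no move → L
n=1: no move → L
n=2: W (go to 0, an L position)
n=3: W (go to 1, an L position)
n=4: W (go to 0, an L position)
n=5: W (go to 1, an L position)
n=6: W (go to 0, an L position)
n=7: W (go to 1, an L position)
n=8: L (options 6(W), 4(W), 2(W) are all W)
n=9: L (options 7(W), 5(W), 3(W) are all W)
n=10: W (go to 8, an L position)
n=11: W (go to 9, an L position)
n=12: W (go to 8, an L position)
n=13: W (go to 9, an L position)
n=14: W (go to 8, an L position)
n=15: W (go to 9, an L position)
n=16: L (options 14(W), 12(W), 10(W) are all W)
n=17: L (options 15(W), 13(W), 11(W) are all W)
n=18: W (go to 16, an L position)
n=19: W (go to 17, an L position)
n=20: W (go to 16, an L position)
n=21: W (go to 17, an L position)
n=22: W (go to 16, an L position)
n=23: W (go to 17, an L position)
n=24: L (options 22(W), 20(W), 18(W) are all W)
n=25: L (options 23(W), 21(W), 19(W) are all W)
n=26: W (go to 24, an L position)
n=27: W (go to 25, an L position)
n=28: W (go to 24, an L position)
From 28, the L positions reachable in one move are: 24.

Remove 4, leaving 24.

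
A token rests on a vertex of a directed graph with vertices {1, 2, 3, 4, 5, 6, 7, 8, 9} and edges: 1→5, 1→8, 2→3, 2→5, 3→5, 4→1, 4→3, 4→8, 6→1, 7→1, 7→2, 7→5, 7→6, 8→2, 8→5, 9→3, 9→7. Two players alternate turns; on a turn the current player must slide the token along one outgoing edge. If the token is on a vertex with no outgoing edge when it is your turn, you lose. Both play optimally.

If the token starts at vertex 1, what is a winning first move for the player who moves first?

Use the standard recursion: the mover loses at a terminal position; elsewhere, the mover wins exactly when some move hands the opponent an L position.
Every edge goes from a vertex to one that appears earlier in the order 5, 3, 2, 8, 1, 6, 7, 4, 9, so processing vertices in that order labels each vertex after all of its successors.
5: no outgoing edge → L
3: →5(L), so W
2: →5(L), so W
8: →5(L), so W
1: →5(L), so W
6: →1(W) only, which is W, so L
7: →6(L), so W
4: →1(W), 8(W), 3(W) — all W, so L
9: →7(W), 3(W) — all W, so L
From 1, the L positions reachable in one move are: 5.

Move to 5.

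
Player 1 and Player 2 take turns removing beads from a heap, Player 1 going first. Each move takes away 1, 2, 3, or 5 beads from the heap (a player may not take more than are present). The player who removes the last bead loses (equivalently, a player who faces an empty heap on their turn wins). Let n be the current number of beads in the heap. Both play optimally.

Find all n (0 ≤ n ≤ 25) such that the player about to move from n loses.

Use the standard recursion: the mover wins at a terminal position; elsewhere, the mover wins exactly when some move hands the opponent an L position.
n=0: no move; the opponent has just taken the last bead and therefore loses → W
n=1: L (sole option 0(W) is W)
n=2: W (go to 1, an L position)
n=3: W (go to 1, an L position)
n=4: W (go to 1, an L position)
n=5: L (options 4(W), 3(W), 2(W), 0(W) are all W)
n=6: W (go to 5, an L position)
n=7: W (go to 5, an L position)
n=8: W (go to 5, an L position)
n=9: L (options 8(W), 7(W), 6(W), 4(W) are all W)
n=10: W (go to 9, an L position)
n=11: W (go to 9, an L position)
n=12: W (go to 9, an L position)
n=13: L (options 12(W), 11(W), 10(W), 8(W) are all W)
n=14: W (go to 13, an L position)
n=15: W (go to 13, an L position)
n=16: W (go to 13, an L position)
n=17: L (options 16(W), 15(W), 14(W), 12(W) are all W)
n=18: W (go to 17, an L position)
n=19: W (go to 17, an L position)
n=20: W (go to 17, an L position)
n=21: L (options 20(W), 19(W), 18(W), 16(W) are all W)
n=22: W (go to 21, an L position)
n=23: W (go to 21, an L position)
n=24: W (go to 21, an L position)
n=25: L (options 24(W), 23(W), 22(W), 20(W) are all W)
Reading off the rows marked L gives the requested list; there are 7 such values of n.

1, 5, 9, 13, 17, 21, 25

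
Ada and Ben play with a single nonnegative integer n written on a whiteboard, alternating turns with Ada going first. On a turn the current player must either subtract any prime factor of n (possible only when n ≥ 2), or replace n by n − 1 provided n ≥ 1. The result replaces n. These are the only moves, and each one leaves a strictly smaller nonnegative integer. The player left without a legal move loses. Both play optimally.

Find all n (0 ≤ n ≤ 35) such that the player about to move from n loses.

Label each position W (a win for the player to move) or L (a loss). A position with no legal move is L; any other position is W exactly when some move reaches an L, and L when every move reaches a W.
n=0: no move → L
n=1: →0(L), so W
n=2: →0(L), so W
n=3: →0(L), so W
n=4: →2(W), 3(W) — all W, so L
n=5: →0(L), so W
n=6: →4(L), so W
n=7: →0(L), so W
n=8: →6(W), 7(W) — all W, so L
n=9: →8(L), so W
n=10: →8(L), so W
n=11: →0(L), so W
n=12: →9(W), 10(W), 11(W) — all W, so L
n=13: →0(L), so W
n=14: →12(L), so W
n=15: →12(L), so W
n=16: →14(W), 15(W) — all W, so L
n=17: →0(L), so W
n=18: →16(L), so W
n=19: →0(L), so W
n=20: →15(W), 18(W), 19(W) — all W, so L
n=21: →20(L), so W
n=22: →20(L), so W
n=23: →0(L), so W
n=24: →21(W), 22(W), 23(W) — all W, so L
n=25: →20(L), so W
n=26: →24(L), so W
n=27: →24(L), so W
n=28: →21(W), 26(W), 27(W) — all W, so L
n=29: →0(L), so W
n=30: →28(L), so W
n=31: →0(L), so W
n=32: →30(W), 31(W) — all W, so L
n=33: →32(L), so W
n=34: →32(L), so W
n=35: →28(L), so W
Reading off the rows marked L gives the requested list; there are 9 such values of n.

0, 4, 8, 12, 16, 20, 24, 28, 32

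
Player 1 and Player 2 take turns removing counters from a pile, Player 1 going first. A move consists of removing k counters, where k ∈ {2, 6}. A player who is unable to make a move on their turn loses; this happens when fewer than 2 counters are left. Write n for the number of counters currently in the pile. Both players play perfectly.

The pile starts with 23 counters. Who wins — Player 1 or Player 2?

Work bottom-up. With no move the player to move loses. Otherwise the position is W if at least one move leads to an L position for the opponent, and L if every move leads to a W.
n=0: no move → L
n=1: no move → L
n=2: can move to 0, which is L ⇒ W
n=3: can move to 1, which is L ⇒ W
n=4: the only move is to 2(W), a W ⇒ L
n=5: the only move is to 3(W), a W ⇒ L
n=6: can move to 4, which is L ⇒ W
n=7: can move to 5, which is L ⇒ W
n=8: moves to 6(W), 2(W); every one is W ⇒ L
n=9: moves to 7(W), 3(W); every one is W ⇒ L
n=10: can move to 8, which is L ⇒ W
n=11: can move to 9, which is L ⇒ W
n=12: moves to 10(W), 6(W); every one is W ⇒ L
n=13: moves to 11(W), 7(W); every one is W ⇒ L
n=14: can move to 12, which is L ⇒ W
n=15: can move to 13, which is L ⇒ W
n=16: moves to 14(W), 10(W); every one is W ⇒ L
n=17: moves to 15(W), 11(W); every one is W ⇒ L
n=18: can move to 16, which is L ⇒ W
n=19: can move to 17, which is L ⇒ W
n=20: moves to 18(W), 14(W); every one is W ⇒ L
n=21: moves to 19(W), 15(W); every one is W ⇒ L
n=22: can move to 20, which is L ⇒ W
n=23: can move to 21, which is L ⇒ W
The starting position 23 is W: Player 1 should remove 2, leaving 21, handing over an L position.

Player 1 wins.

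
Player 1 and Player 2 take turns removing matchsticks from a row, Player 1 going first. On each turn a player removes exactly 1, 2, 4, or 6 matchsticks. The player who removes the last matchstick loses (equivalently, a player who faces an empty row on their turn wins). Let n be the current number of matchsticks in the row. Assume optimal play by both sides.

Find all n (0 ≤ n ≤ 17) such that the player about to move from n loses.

Compute win/loss labels from the base case upward. A position with no move is W. Any other position is W if it can reach an L in one move, else L.
n=0: no move; the opponent has just taken the last matchstick and therefore loses → W
n=1: L (sole option 0(W) is W)
n=2: W (go to 1, an L position)
n=3: W (go to 1, an L position)
n=4: L (options 3(W), 2(W), 0(W) are all W)
n=5: W (go to 4, an L position)
n=6: W (go to 4, an L position)
n=7: W (go to 1, an L position)
n=8: W (go to 4, an L position)
n=9: L (options 8(W), 7(W), 5(W), 3(W) are all W)
n=10: W (go to 9, an L position)
n=11: W (go to 9, an L position)
n=12: L (options 11(W), 10(W), 8(W), 6(W) are all W)
n=13: W (go to 12, an L position)
n=14: W (go to 12, an L position)
n=15: W (go to 9, an L position)
n=16: W (go to 12, an L position)
n=17: L (options 16(W), 15(W), 13(W), 11(W) are all W)
Reading off the rows marked L gives the requested list; there are 5 such values of n.

1, 4, 9, 12, 17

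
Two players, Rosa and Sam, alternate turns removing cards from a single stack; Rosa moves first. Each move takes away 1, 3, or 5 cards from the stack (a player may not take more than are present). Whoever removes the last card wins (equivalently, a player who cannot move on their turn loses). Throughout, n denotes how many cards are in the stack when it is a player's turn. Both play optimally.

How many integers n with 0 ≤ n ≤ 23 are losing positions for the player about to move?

12

Positions with no move are L. A position that does have a move is losing for the player to move precisely when every available move leads to a winning position for the opponent. Fill in the labels:
n=0: no move → L
n=1: W (go to 0, an L position)
n=2: L (sole option 1(W) is W)
n=3: W (go to 2, an L position)
n=4: L (options 3(W), 1(W) are all W)
n=5: W (go to 4, an L position)
n=6: L (options 5(W), 3(W), 1(W) are all W)
n=7: W (go to 6, an L position)
n=8: L (options 7(W), 5(W), 3(W) are all W)
n=9: W (go to 8, an L position)
n=10: L (options 9(W), 7(W), 5(W) are all W)
n=11: W (go to 10, an L position)
n=12: L (options 11(W), 9(W), 7(W) are all W)
n=13: W (go to 12, an L position)
n=14: L (options 13(W), 11(W), 9(W) are all W)
n=15: W (go to 14, an L position)
n=16: L (options 15(W), 13(W), 11(W) are all W)
n=17: W (go to 16, an L position)
n=18: L (options 17(W), 15(W), 13(W) are all W)
n=19: W (go to 18, an L position)
n=20: L (options 19(W), 17(W), 15(W) are all W)
n=21: W (go to 20, an L position)
n=22: L (options 21(W), 19(W), 17(W) are all W)
n=23: W (go to 22, an L position)
L entries with 0 ≤ n ≤ 23: n = 0, 2, 4, 6, 8, 10, 12, 14, 16, 18, 20, 22; that makes 12.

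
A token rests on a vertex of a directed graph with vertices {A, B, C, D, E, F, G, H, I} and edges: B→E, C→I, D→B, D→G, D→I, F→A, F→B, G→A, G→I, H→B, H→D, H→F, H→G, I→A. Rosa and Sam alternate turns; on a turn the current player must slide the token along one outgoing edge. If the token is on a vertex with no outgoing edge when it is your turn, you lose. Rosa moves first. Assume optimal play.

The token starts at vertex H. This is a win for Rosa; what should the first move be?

Build the W/L table. Terminal = L. A non-terminal position is W if it has a move to some L; otherwise it is L.
Every edge goes from a vertex to one that appears earlier in the order E, A, I, G, B, D, F, C, H, so processing vertices in that order labels each vertex after all of its successors.
E: no outgoing edge → L
A: no outgoing edge → L
I: W (go to A, an L position)
G: W (go to A, an L position)
B: W (go to E, an L position)
D: L (options B(W), G(W), I(W) are all W)
F: W (go to A, an L position)
C: L (sole option I(W) is W)
H: W (go to D, an L position)
From H, the L positions reachable in one move are: D.

Move to D.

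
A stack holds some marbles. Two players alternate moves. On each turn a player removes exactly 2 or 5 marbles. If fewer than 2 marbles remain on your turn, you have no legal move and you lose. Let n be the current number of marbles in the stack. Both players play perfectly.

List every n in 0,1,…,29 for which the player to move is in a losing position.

0, 1, 4, 7, 8, 11, 14, 15, 18, 21, 22, 25, 28, 29

Build the W/L table. Terminal = L. A non-terminal position is W if it has a move to some L; otherwise it is L.
n=0: no move → L
n=1: no move → L
n=2: reaches L-position 0 → W
n=3: reaches L-position 1 → W
n=4: only reaches 2(W), which is W → L
n=5: reaches L-position 0 → W
n=6: reaches L-position 4 → W
n=7: only reaches 5(W), 2(W), all W → L
n=8: only reaches 6(W), 3(W), all W → L
n=9: reaches L-position 7 → W
n=10: reaches L-position 8 → W
n=11: only reaches 9(W), 6(W), all W → L
n=12: reaches L-position 7 → W
n=13: reaches L-position 11 → W
n=14: only reaches 12(W), 9(W), all W → L
n=15: only reaches 13(W), 10(W), all W → L
n=16: reaches L-position 14 → W
n=17: reaches L-position 15 → W
n=18: only reaches 16(W), 13(W), all W → L
n=19: reaches L-position 14 → W
n=20: reaches L-position 18 → W
n=21: only reaches 19(W), 16(W), all W → L
n=22: only reaches 20(W), 17(W), all W → L
n=23: reaches L-position 21 → W
n=24: reaches L-position 22 → W
n=25: only reaches 23(W), 20(W), all W → L
n=26: reaches L-position 21 → W
n=27: reaches L-position 25 → W
n=28: only reaches 26(W), 23(W), all W → L
n=29: only reaches 27(W), 24(W), all W → L
The losing starting values of n are exactly the entries labelled L in this table (14 of them).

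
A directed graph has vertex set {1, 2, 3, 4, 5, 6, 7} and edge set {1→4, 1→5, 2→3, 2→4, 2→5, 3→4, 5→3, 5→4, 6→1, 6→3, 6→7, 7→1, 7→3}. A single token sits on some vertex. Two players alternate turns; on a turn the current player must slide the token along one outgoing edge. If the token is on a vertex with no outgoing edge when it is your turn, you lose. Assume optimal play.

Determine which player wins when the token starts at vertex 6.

Use the standard recursion: the mover loses at a terminal position; elsewhere, the mover wins exactly when some move hands the opponent an L position.
Every edge goes from a vertex to one that appears earlier in the order 4, 3, 5, 2, 1, 7, 6, so processing vertices in that order labels each vertex after all of its successors.
4: no outgoing edge → L
3: reaches L-position 4 → W
5: reaches L-position 4 → W
2: reaches L-position 4 → W
1: reaches L-position 4 → W
7: only reaches 1(W), 3(W), all W → L
6: reaches L-position 7 → W
The starting position 6 is W: the player to move should move to 7, handing over an L position.

The first player wins.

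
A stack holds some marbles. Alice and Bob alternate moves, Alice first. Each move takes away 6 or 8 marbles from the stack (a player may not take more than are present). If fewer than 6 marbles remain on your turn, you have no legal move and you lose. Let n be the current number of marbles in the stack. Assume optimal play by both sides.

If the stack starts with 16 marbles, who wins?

Compute win/loss labels from the base case upward. A position with no move is L. Any other position is W if it can reach an L in one move, else L.
n=0: no move → L
n=1: no move → L
n=2: no move → L
n=3: no move → L
n=4: no move → L
n=5: no move → L
n=6: reaches L-position 0 → W
n=7: reaches L-position 1 → W
n=8: reaches L-position 2 → W
n=9: reaches L-position 3 → W
n=10: reaches L-position 4 → W
n=11: reaches L-position 5 → W
n=12: reaches L-position 4 → W
n=13: reaches L-position 5 → W
n=14: only reaches 8(W), 6(W), all W → L
n=15: only reaches 9(W), 7(W), all W → L
n=16: only reaches 10(W), 8(W), all W → L
The starting position 16 is L: whatever Alice does, the opponent receives a W position.

Bob wins.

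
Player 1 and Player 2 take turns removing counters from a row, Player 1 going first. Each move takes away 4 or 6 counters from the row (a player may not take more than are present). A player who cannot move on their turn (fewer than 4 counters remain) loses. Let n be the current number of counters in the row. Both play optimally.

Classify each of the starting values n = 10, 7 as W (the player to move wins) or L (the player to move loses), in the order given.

Use the standard recursion: the mover loses at a terminal position; elsewhere, the mover wins exactly when some move hands the opponent an L position.
n=0: no move → L
n=1: no move → L
n=2: no move → L
n=3: no move → L
n=4: can move to 0, which is L ⇒ W
n=5: can move to 1, which is L ⇒ W
n=6: can move to 2, which is L ⇒ W
n=7: can move to 3, which is L ⇒ W
n=8: can move to 2, which is L ⇒ W
n=9: can move to 3, which is L ⇒ W
n=10: moves to 6(W), 4(W); every one is W ⇒ L

10: L, 7: W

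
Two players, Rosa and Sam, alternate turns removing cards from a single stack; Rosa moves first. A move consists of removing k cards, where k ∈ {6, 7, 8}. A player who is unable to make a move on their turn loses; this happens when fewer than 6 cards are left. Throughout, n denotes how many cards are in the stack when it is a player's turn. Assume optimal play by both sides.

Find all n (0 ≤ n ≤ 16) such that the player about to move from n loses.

Label each position W (a win for the player to move) or L (a loss). A position with no legal move is L; any other position is W exactly when some move reaches an L, and L when every move reaches a W.
n=0: no move → L
n=1: no move → L
n=2: no move → L
n=3: no move → L
n=4: no move → L
n=5: no move → L
n=6: can move to 0, which is L ⇒ W
n=7: can move to 1, which is L ⇒ W
n=8: can move to 2, which is L ⇒ W
n=9: can move to 3, which is L ⇒ W
n=10: can move to 4, which is L ⇒ W
n=11: can move to 5, which is L ⇒ W
n=12: can move to 5, which is L ⇒ W
n=13: can move to 5, which is L ⇒ W
n=14: moves to 8(W), 7(W), 6(W); every one is W ⇒ L
n=15: moves to 9(W), 8(W), 7(W); every one is W ⇒ L
n=16: moves to 10(W), 9(W), 8(W); every one is W ⇒ L
Reading off the rows marked L gives the requested list; there are 9 such values of n.

0, 1, 2, 3, 4, 5, 14, 15, 16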